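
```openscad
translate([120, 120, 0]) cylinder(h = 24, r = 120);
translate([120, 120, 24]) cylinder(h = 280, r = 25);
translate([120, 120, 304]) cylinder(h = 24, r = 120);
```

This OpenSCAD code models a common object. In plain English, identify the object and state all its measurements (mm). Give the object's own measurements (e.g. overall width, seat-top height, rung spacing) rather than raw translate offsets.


A spool: two coaxial disc flanges of radius 120 mm and thickness 24 mm, joined by a core cylinder of radius 25 mm and height 280 mm. The lower flange rests on z = 0 and the three cylinders share a vertical axis.


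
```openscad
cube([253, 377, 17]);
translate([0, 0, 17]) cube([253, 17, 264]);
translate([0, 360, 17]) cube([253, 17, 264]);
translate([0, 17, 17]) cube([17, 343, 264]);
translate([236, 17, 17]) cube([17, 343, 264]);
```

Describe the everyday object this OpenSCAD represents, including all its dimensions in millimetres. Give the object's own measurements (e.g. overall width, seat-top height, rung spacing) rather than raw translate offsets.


An open-topped rectangular box: outside dimensions 253×377×281 mm, with a uniform wall and base thickness of 17 mm. The base is a full 253×377 slab on the floor; four walls sit on top of the base. The front and back walls (the −y and +y sides) span the full width; the two side walls fit between them.


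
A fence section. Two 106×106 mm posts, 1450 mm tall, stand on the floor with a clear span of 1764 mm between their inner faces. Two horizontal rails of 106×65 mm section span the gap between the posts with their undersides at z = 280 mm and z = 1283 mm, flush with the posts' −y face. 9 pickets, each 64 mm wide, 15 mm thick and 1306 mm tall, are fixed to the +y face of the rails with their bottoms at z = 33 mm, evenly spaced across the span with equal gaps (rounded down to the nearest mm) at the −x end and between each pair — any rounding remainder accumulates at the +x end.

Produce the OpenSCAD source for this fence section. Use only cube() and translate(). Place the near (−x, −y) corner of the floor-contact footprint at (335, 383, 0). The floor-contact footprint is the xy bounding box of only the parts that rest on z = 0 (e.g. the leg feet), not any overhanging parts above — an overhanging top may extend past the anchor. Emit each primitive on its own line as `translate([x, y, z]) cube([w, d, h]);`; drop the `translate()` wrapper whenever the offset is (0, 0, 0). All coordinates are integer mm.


translate([335, 383, 0]) cube([106, 106, 1450]);
translate([2205, 383, 0]) cube([106, 106, 1450]);
translate([441, 383, 280]) cube([1764, 106, 65]);
translate([441, 383, 1283]) cube([1764, 106, 65]);
translate([559, 489, 33]) cube([64, 15, 1306]);
translate([741, 489, 33]) cube([64, 15, 1306]);
translate([923, 489, 33]) cube([64, 15, 1306]);
translate([1105, 489, 33]) cube([64, 15, 1306]);
translate([1287, 489, 33]) cube([64, 15, 1306]);
translate([1469, 489, 33]) cube([64, 15, 1306]);
translate([1651, 489, 33]) cube([64, 15, 1306]);
translate([1833, 489, 33]) cube([64, 15, 1306]);
translate([2015, 489, 33]) cube([64, 15, 1306]);


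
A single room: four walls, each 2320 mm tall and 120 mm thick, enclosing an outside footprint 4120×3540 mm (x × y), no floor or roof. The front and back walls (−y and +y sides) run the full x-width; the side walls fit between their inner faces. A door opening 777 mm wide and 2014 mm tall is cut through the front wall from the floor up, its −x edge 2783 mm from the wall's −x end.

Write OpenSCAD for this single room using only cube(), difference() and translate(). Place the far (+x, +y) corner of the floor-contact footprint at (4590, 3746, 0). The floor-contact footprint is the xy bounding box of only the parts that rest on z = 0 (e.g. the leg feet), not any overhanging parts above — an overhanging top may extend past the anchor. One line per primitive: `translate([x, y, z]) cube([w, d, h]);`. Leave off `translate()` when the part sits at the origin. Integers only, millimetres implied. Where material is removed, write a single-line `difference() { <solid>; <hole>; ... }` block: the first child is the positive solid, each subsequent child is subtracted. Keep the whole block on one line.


difference() { translate([470, 206, 0]) cube([4120, 120, 2320]); translate([3253, 206, 0]) cube([777, 120, 2014]); }
translate([470, 3626, 0]) cube([4120, 120, 2320]);
translate([470, 326, 0]) cube([120, 3300, 2320]);
translate([4470, 326, 0]) cube([120, 3300, 2320]);


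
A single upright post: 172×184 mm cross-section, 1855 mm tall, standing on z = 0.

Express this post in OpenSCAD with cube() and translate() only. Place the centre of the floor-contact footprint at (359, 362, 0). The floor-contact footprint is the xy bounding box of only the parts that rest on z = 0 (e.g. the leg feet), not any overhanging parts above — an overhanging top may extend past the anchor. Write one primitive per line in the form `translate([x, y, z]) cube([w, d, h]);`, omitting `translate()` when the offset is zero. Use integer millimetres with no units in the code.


translate([273, 270, 0]) cube([172, 184, 1855]);


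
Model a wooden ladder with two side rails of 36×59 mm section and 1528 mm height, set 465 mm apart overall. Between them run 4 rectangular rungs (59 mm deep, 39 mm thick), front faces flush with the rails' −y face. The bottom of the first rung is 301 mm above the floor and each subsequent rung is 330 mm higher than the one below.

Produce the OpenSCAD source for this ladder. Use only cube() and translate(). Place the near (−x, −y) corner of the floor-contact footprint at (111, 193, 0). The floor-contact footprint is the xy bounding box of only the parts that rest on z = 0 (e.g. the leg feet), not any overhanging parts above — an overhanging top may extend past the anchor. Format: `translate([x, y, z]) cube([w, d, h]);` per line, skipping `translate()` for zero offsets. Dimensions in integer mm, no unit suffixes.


translate([111, 193, 0]) cube([36, 59, 1528]);
translate([540, 193, 0]) cube([36, 59, 1528]);
translate([147, 193, 301]) cube([393, 59, 39]);
translate([147, 193, 631]) cube([393, 59, 39]);
translate([147, 193, 961]) cube([393, 59, 39]);
translate([147, 193, 1291]) cube([393, 59, 39]);


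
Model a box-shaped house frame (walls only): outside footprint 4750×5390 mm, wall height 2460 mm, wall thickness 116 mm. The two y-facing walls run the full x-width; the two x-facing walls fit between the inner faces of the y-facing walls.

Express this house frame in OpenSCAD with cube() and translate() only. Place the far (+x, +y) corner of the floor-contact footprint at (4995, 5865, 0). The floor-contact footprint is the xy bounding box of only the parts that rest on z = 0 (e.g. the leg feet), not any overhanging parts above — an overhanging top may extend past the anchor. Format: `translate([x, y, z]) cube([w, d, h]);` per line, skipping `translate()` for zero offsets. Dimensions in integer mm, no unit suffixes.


translate([245, 475, 0]) cube([4750, 116, 2460]);
translate([245, 5749, 0]) cube([4750, 116, 2460]);
translate([245, 591, 0]) cube([116, 5158, 2460]);
translate([4879, 591, 0]) cube([116, 5158, 2460]);


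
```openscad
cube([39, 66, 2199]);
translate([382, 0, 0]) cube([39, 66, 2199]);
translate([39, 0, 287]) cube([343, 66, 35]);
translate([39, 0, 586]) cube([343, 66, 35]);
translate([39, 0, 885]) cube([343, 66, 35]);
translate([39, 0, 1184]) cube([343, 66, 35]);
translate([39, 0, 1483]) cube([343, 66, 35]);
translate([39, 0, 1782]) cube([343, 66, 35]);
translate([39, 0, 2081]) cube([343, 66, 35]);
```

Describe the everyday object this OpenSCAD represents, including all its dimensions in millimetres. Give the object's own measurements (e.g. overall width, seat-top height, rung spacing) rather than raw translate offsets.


A straight ladder. Two 39×66 mm vertical rails, 2199 mm tall, stand 421 mm apart (outside-to-outside) with their front faces coplanar on the −y side. 7 rungs, each 66 mm deep and 35 mm tall, span between the inner faces of the rails, front faces flush with the rails. The lowest rung's underside is at z = 287 mm and rungs are spaced 299 mm apart (underside to underside).


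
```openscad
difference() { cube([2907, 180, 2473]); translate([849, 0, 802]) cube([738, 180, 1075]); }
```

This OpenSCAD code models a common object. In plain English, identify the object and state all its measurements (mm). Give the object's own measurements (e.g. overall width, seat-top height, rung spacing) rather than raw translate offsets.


A wall 2907 mm long (x), 180 mm thick (y), 2473 mm tall, with a rectangular window opening cut through it. The opening is 738 mm wide and 1075 mm tall; its sill is at z = 802 mm and its near (−x) edge is 849 mm from the wall's −x end. The opening passes through the full wall thickness.


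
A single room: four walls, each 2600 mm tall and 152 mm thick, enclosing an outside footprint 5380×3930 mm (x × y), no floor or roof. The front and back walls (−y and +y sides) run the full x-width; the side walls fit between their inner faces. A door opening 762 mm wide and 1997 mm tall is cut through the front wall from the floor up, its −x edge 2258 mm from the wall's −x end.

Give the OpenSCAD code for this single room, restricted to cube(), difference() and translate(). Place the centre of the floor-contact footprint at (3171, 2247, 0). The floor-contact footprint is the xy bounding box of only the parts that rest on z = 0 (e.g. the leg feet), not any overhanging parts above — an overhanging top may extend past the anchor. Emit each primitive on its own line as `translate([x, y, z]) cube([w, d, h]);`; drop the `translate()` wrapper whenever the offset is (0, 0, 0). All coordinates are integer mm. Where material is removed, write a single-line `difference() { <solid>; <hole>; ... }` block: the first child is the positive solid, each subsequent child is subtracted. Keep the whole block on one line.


difference() { translate([481, 282, 0]) cube([5380, 152, 2600]); translate([2739, 282, 0]) cube([762, 152, 1997]); }
translate([481, 4060, 0]) cube([5380, 152, 2600]);
translate([481, 434, 0]) cube([152, 3626, 2600]);
translate([5709, 434, 0]) cube([152, 3626, 2600]);


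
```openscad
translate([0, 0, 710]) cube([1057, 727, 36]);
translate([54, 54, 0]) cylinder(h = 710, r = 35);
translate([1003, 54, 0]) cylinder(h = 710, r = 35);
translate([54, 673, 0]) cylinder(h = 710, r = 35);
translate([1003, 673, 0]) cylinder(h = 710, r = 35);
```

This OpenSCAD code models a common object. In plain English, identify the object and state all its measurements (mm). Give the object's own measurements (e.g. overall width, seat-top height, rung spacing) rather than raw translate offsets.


A rectangular dining table. The top is 1057×727×36 mm with its upper surface at z = 746 mm. It stands on four round legs of 70 mm diameter, each leg's bounding box inset 19 mm from the nearest pair of top edges, running from the floor to the underside of the top.


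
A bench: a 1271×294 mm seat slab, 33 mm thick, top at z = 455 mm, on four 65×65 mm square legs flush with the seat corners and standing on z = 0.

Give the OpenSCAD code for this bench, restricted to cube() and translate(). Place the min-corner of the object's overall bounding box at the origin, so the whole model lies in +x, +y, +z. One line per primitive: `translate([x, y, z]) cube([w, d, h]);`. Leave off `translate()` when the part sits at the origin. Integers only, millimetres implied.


translate([0, 0, 422]) cube([1271, 294, 33]);
cube([65, 65, 422]);
translate([0, 229, 0]) cube([65, 65, 422]);
translate([1206, 0, 0]) cube([65, 65, 422]);
translate([1206, 229, 0]) cube([65, 65, 422]);


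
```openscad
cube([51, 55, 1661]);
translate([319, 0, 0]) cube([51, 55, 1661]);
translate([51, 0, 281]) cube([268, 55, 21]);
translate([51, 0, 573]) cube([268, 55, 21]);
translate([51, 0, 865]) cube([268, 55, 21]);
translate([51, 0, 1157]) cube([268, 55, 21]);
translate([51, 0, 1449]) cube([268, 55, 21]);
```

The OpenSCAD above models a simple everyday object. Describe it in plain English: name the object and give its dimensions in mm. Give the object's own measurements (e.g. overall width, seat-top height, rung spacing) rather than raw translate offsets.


A straight ladder. Two 51×55 mm vertical rails, 1661 mm tall, stand 370 mm apart (outside-to-outside) with their front faces coplanar on the −y side. 5 rungs, each 55 mm deep and 21 mm tall, span between the inner faces of the rails, front faces flush with the rails. The lowest rung's underside is at z = 281 mm and rungs are spaced 292 mm apart (underside to underside).


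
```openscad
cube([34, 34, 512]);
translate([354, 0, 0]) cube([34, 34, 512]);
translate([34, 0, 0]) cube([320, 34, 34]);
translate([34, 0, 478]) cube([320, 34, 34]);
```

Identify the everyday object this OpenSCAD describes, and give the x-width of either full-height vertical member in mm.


A picture frame. The border width is 34 mm.

Four thin pieces enclosing a rectangular opening — a picture frame. The two full-height stiles are 512 mm tall; the top rail sits at z = 478 and is 34 mm tall, so the border above the opening is 512 − 478 = 34 mm, matching the stile x-width.


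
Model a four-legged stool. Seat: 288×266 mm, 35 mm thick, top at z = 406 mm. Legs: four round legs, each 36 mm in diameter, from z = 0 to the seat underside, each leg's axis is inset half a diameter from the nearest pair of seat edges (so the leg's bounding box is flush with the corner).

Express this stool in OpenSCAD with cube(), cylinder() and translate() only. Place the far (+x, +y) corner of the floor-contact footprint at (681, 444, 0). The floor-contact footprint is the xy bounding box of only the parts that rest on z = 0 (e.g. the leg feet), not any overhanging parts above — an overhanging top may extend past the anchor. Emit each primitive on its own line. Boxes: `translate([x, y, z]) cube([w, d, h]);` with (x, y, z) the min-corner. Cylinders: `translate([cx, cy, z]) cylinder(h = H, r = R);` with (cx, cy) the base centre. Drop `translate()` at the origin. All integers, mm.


// leg_h = 406 - 35 = 371
translate([393, 178, 371]) cube([288, 266, 35]);
translate([411, 196, 0]) cylinder(h = 371, r = 18);
translate([663, 196, 0]) cylinder(h = 371, r = 18);
translate([411, 426, 0]) cylinder(h = 371, r = 18);
translate([663, 426, 0]) cylinder(h = 371, r = 18);


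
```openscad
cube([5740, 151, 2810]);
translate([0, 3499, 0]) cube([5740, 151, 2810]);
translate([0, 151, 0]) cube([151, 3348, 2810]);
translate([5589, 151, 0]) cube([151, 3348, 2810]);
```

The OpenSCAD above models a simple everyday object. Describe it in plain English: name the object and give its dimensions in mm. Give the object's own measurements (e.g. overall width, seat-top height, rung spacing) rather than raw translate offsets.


The wall frame of a small rectangular building: four walls, each 2810 mm tall and 151 mm thick, enclosing a footprint 5740 mm (x) by 3650 mm (y) outside-to-outside, with no floor or roof. The front and back walls (the −y and +y sides) span the full width; the two side walls fit between them.


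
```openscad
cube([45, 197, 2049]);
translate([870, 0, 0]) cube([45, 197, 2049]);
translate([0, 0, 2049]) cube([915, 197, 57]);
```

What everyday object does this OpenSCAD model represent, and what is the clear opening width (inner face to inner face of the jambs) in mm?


A door frame. The clear opening width is 825 mm.

Two 2049 mm tall posts with a header on top — a door frame. The left jamb is 45 mm wide at x = 0; the right jamb starts at x = 870. The clear opening is 870 − 45 = 825 mm.


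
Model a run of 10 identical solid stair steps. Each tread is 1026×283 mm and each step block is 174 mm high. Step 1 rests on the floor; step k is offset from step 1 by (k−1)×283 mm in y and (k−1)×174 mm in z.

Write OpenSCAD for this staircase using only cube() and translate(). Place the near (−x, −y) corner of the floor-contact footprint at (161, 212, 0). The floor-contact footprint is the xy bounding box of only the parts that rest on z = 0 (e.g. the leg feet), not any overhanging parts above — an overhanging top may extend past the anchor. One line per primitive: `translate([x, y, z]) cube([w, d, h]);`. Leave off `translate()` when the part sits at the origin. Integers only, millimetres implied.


translate([161, 212, 0]) cube([1026, 283, 174]);
translate([161, 495, 174]) cube([1026, 283, 174]);
translate([161, 778, 348]) cube([1026, 283, 174]);
translate([161, 1061, 522]) cube([1026, 283, 174]);
translate([161, 1344, 696]) cube([1026, 283, 174]);
translate([161, 1627, 870]) cube([1026, 283, 174]);
translate([161, 1910, 1044]) cube([1026, 283, 174]);
translate([161, 2193, 1218]) cube([1026, 283, 174]);
translate([161, 2476, 1392]) cube([1026, 283, 174]);
translate([161, 2759, 1566]) cube([1026, 283, 174]);


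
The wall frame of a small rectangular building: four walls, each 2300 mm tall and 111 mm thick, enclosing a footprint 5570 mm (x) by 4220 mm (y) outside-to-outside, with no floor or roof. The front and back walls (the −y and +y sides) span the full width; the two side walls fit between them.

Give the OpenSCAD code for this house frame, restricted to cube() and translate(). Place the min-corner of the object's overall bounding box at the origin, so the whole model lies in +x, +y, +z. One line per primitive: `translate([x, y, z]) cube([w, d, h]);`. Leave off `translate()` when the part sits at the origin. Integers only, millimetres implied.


cube([5570, 111, 2300]);
translate([0, 4109, 0]) cube([5570, 111, 2300]);
translate([0, 111, 0]) cube([111, 3998, 2300]);
translate([5459, 111, 0]) cube([111, 3998, 2300]);


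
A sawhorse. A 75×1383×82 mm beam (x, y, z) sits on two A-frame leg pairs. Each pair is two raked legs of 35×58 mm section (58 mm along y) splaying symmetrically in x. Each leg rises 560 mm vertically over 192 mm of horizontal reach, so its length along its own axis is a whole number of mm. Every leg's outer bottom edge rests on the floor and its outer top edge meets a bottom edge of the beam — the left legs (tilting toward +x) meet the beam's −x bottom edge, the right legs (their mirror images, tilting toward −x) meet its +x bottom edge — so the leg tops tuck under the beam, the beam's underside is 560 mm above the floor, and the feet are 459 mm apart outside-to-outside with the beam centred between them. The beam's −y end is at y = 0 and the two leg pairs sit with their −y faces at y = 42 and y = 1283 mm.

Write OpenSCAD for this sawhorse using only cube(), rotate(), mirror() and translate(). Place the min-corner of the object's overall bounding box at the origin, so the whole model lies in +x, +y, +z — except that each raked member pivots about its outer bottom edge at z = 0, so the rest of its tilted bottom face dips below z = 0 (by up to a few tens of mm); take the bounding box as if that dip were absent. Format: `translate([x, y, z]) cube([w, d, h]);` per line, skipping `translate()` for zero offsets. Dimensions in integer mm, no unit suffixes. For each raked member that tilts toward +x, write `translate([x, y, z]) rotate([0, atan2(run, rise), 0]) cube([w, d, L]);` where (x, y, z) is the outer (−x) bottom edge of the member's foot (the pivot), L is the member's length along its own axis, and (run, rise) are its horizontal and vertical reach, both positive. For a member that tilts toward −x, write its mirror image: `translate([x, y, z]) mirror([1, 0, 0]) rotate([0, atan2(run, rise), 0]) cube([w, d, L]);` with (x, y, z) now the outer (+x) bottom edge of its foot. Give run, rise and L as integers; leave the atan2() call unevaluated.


// leg length = √(192² + 560²) = 592
// right-leg outer foot x = 2·192 + 75 = 459
// beam min-corner = (192, 0, 560)
translate([192, 0, 560]) cube([75, 1383, 82]);
translate([0, 42, 0]) rotate([0, atan2(192, 560), 0]) cube([35, 58, 592]);
translate([459, 42, 0]) mirror([1, 0, 0]) rotate([0, atan2(192, 560), 0]) cube([35, 58, 592]);
translate([0, 1283, 0]) rotate([0, atan2(192, 560), 0]) cube([35, 58, 592]);
translate([459, 1283, 0]) mirror([1, 0, 0]) rotate([0, atan2(192, 560), 0]) cube([35, 58, 592]);


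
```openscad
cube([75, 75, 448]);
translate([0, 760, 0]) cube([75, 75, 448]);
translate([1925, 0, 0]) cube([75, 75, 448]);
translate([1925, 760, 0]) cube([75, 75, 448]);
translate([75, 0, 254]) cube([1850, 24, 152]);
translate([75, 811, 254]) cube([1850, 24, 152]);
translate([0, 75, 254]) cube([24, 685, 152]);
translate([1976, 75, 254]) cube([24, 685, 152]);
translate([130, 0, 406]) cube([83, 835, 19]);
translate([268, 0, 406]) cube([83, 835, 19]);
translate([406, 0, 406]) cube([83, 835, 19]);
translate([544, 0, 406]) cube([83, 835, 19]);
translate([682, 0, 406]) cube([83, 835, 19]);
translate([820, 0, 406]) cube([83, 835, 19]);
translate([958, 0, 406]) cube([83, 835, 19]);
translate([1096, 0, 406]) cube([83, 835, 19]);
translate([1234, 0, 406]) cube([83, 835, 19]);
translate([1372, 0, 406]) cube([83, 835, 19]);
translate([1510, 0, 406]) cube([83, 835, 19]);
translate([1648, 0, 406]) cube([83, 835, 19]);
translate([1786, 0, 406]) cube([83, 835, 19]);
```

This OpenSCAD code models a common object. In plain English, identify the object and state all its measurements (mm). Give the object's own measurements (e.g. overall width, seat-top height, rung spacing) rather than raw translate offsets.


A bed frame 2000 mm long (x) by 835 mm wide (y). Four 75×75 mm corner posts, 448 mm tall, at the corners of the footprint. Four rails of 24 mm thickness and 152 mm height run between adjacent posts with their undersides at z = 254 mm, their outer faces flush with the outside of the frame (the two x-running rails run between the posts' inner faces; the two y-running rails run between the posts' inner faces). 13 slats, each 83 mm wide (x) and 19 mm thick, lie across the top of the two x-running rails, running the full 835 mm width of the frame in y; along x they sit between the end posts with a 55 mm gap after the −x posts and between neighbouring slats, leaving 56 mm before the +x posts.


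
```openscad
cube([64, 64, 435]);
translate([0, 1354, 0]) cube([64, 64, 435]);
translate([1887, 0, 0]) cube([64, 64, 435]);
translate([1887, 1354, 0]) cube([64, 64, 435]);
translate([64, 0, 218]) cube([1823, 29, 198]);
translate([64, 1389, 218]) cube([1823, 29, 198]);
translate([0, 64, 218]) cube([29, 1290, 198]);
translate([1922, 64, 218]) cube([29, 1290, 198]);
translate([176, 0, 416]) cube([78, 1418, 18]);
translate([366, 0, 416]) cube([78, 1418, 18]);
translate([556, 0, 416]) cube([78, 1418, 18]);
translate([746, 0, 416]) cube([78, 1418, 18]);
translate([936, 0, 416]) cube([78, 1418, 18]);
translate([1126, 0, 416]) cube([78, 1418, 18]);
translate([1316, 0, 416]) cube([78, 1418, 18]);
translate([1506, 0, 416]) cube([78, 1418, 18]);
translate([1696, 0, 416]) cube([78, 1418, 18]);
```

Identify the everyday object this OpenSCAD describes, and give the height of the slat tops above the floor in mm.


A bed frame. The slat-top height is 434 mm.

Four posts, four rails, and a row of slats — a bed frame. Slats sit on the rails at z = 218 + 198 = 416; with slat thickness 18, the top is 434 mm.


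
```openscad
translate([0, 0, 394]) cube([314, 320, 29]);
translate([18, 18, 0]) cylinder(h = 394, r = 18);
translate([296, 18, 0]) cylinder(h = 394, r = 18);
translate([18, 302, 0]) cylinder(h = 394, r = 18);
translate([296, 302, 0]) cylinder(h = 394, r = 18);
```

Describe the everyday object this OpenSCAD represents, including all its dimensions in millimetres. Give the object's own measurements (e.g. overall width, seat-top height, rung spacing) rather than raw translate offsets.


A four-legged stool. The seat is a 314×320×29 mm slab whose top surface is at z = 423 mm; four round legs, each 36 mm in diameter, run from the floor (z = 0) to the underside of the seat, each leg's axis is inset half a diameter from the nearest pair of seat edges (so the leg's bounding box is flush with the corner).


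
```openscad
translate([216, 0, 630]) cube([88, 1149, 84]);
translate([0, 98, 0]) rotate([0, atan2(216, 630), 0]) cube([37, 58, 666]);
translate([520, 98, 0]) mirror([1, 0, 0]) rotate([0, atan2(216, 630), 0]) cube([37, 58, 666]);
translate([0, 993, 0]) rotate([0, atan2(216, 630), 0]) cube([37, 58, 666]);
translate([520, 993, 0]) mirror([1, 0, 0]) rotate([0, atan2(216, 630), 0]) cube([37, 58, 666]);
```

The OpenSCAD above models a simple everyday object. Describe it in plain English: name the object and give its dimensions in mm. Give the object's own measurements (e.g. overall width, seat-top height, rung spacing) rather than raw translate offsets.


A sawhorse. A 88×1149×84 mm beam (x, y, z) sits on two A-frame leg pairs. Each pair is two raked legs of 37×58 mm section (58 mm along y) splaying symmetrically in x. Each leg rises 630 mm vertically over 216 mm of horizontal reach and is 666 mm long along its own axis. Every leg's outer bottom edge rests on the floor and its outer top edge meets a bottom edge of the beam — the left legs (tilting toward +x) meet the beam's −x bottom edge, the right legs (their mirror images, tilting toward −x) meet its +x bottom edge — so the leg tops tuck under the beam, the beam's underside is 630 mm above the floor, and the feet are 520 mm apart outside-to-outside with the beam centred between them. The two leg pairs are set in 98 mm from either end of the beam.


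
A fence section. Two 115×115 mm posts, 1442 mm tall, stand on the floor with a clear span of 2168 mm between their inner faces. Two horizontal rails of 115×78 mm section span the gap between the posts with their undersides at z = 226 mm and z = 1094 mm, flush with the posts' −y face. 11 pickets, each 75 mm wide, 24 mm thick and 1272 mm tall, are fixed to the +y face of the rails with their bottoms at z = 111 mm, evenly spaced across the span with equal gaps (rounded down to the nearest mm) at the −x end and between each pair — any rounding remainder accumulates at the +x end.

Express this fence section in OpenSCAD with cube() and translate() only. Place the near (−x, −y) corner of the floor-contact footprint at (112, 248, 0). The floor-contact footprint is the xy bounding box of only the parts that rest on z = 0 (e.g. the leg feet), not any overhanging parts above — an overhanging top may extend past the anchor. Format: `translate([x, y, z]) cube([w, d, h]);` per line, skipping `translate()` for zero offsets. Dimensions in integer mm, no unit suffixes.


translate([112, 248, 0]) cube([115, 115, 1442]);
translate([2395, 248, 0]) cube([115, 115, 1442]);
translate([227, 248, 226]) cube([2168, 115, 78]);
translate([227, 248, 1094]) cube([2168, 115, 78]);
translate([338, 363, 111]) cube([75, 24, 1272]);
translate([524, 363, 111]) cube([75, 24, 1272]);
translate([710, 363, 111]) cube([75, 24, 1272]);
translate([896, 363, 111]) cube([75, 24, 1272]);
translate([1082, 363, 111]) cube([75, 24, 1272]);
translate([1268, 363, 111]) cube([75, 24, 1272]);
translate([1454, 363, 111]) cube([75, 24, 1272]);
translate([1640, 363, 111]) cube([75, 24, 1272]);
translate([1826, 363, 111]) cube([75, 24, 1272]);
translate([2012, 363, 111]) cube([75, 24, 1272]);
translate([2198, 363, 111]) cube([75, 24, 1272]);


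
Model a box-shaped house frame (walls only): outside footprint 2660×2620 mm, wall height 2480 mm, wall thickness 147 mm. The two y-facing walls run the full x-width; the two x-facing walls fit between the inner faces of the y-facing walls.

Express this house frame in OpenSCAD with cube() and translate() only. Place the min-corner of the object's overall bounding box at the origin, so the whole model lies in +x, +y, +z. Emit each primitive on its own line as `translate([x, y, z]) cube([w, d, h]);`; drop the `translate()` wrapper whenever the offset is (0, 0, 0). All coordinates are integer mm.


cube([2660, 147, 2480]);
translate([0, 2473, 0]) cube([2660, 147, 2480]);
translate([0, 147, 0]) cube([147, 2326, 2480]);
translate([2513, 147, 0]) cube([147, 2326, 2480]);


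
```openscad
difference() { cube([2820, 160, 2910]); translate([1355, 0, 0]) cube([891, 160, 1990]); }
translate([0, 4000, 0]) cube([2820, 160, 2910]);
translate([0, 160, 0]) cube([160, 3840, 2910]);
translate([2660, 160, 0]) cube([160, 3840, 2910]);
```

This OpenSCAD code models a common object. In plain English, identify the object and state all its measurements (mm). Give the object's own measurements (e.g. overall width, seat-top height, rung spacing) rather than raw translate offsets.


A single room: four walls, each 2910 mm tall and 160 mm thick, enclosing an outside footprint 2820×4160 mm (x × y), no floor or roof. The front and back walls (−y and +y sides) run the full x-width; the side walls fit between their inner faces. A door opening 891 mm wide and 1990 mm tall is cut through the front wall from the floor up, its −x edge 1355 mm from the wall's −x end.


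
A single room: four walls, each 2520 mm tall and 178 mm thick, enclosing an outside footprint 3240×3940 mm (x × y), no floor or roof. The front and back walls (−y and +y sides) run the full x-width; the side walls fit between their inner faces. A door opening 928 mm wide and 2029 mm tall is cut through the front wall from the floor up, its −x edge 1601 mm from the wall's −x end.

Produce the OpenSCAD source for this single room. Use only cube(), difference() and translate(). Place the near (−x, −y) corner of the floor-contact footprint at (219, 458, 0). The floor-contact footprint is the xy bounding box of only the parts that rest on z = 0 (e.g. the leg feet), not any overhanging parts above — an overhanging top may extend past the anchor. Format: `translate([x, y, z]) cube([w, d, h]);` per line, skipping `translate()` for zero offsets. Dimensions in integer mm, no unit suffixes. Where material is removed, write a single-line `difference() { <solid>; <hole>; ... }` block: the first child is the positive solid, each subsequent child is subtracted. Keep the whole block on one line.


difference() { translate([219, 458, 0]) cube([3240, 178, 2520]); translate([1820, 458, 0]) cube([928, 178, 2029]); }
translate([219, 4220, 0]) cube([3240, 178, 2520]);
translate([219, 636, 0]) cube([178, 3584, 2520]);
translate([3281, 636, 0]) cube([178, 3584, 2520]);


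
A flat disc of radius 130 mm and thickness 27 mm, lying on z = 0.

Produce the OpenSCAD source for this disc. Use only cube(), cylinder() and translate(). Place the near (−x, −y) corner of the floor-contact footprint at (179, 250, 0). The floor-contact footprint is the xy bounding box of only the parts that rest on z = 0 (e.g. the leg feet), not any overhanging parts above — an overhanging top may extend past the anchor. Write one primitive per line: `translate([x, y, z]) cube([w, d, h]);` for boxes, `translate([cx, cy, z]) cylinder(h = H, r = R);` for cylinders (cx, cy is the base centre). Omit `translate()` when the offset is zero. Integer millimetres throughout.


translate([309, 380, 0]) cylinder(h = 27, r = 130);


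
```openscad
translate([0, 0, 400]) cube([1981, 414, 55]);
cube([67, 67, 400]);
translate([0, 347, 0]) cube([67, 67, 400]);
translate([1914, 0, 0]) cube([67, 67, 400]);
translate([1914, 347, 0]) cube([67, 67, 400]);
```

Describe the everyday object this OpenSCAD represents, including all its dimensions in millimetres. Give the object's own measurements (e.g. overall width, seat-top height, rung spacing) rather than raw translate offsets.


A bench: a 1981×414 mm seat slab, 55 mm thick, top at z = 455 mm, on four 67×67 mm square legs flush with the seat corners and standing on z = 0.


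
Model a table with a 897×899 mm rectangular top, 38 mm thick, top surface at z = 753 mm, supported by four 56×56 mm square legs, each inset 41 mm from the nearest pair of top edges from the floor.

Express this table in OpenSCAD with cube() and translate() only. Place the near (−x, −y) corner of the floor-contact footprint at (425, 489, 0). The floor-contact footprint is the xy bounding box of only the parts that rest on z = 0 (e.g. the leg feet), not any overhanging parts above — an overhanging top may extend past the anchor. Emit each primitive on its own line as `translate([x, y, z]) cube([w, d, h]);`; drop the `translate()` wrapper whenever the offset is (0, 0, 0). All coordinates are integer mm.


translate([384, 448, 715]) cube([897, 899, 38]);
translate([425, 489, 0]) cube([56, 56, 715]);
translate([1184, 489, 0]) cube([56, 56, 715]);
translate([425, 1250, 0]) cube([56, 56, 715]);
translate([1184, 1250, 0]) cube([56, 56, 715]);


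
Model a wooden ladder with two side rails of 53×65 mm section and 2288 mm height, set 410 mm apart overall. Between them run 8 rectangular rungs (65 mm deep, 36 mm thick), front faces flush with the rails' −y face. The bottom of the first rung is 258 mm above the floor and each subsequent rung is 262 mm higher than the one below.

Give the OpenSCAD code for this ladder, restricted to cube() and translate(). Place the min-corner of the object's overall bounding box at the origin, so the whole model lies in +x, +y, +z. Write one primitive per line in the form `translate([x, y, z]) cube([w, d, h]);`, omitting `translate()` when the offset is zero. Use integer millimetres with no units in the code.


cube([53, 65, 2288]);
translate([357, 0, 0]) cube([53, 65, 2288]);
translate([53, 0, 258]) cube([304, 65, 36]);
translate([53, 0, 520]) cube([304, 65, 36]);
translate([53, 0, 782]) cube([304, 65, 36]);
translate([53, 0, 1044]) cube([304, 65, 36]);
translate([53, 0, 1306]) cube([304, 65, 36]);
translate([53, 0, 1568]) cube([304, 65, 36]);
translate([53, 0, 1830]) cube([304, 65, 36]);
translate([53, 0, 2092]) cube([304, 65, 36]);


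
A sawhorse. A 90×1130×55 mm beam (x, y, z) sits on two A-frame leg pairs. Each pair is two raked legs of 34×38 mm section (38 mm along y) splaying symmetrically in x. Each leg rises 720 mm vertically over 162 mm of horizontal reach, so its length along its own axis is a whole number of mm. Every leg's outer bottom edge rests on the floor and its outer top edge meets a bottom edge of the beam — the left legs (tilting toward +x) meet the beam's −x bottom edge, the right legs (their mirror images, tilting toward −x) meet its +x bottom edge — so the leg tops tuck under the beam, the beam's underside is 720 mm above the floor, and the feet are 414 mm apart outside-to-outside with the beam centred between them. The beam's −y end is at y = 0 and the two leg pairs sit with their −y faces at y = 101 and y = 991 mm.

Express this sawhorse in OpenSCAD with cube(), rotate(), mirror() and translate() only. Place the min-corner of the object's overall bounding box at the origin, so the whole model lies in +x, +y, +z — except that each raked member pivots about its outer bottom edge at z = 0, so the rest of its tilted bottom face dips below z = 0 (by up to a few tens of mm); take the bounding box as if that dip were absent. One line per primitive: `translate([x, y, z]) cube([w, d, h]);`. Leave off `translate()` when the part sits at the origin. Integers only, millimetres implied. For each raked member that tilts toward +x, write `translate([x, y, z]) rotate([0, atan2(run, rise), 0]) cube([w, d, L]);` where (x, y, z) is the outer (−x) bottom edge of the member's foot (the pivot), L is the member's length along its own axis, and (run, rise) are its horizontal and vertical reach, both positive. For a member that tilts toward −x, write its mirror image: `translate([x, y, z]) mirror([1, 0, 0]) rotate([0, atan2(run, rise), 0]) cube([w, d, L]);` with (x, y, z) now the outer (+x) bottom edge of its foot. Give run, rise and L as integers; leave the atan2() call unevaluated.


// leg length = √(162² + 720²) = 738
// right-leg outer foot x = 2·162 + 90 = 414
// beam min-corner = (162, 0, 720)
translate([162, 0, 720]) cube([90, 1130, 55]);
translate([0, 101, 0]) rotate([0, atan2(162, 720), 0]) cube([34, 38, 738]);
translate([414, 101, 0]) mirror([1, 0, 0]) rotate([0, atan2(162, 720), 0]) cube([34, 38, 738]);
translate([0, 991, 0]) rotate([0, atan2(162, 720), 0]) cube([34, 38, 738]);
translate([414, 991, 0]) mirror([1, 0, 0]) rotate([0, atan2(162, 720), 0]) cube([34, 38, 738]);


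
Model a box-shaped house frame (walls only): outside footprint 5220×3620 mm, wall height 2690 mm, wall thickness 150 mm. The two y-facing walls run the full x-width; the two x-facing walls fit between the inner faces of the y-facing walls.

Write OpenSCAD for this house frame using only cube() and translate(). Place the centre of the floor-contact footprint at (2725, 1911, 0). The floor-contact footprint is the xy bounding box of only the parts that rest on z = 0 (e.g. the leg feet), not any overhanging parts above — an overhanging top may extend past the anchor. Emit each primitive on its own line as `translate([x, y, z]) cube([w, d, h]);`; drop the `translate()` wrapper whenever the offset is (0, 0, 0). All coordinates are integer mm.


translate([115, 101, 0]) cube([5220, 150, 2690]);
translate([115, 3571, 0]) cube([5220, 150, 2690]);
translate([115, 251, 0]) cube([150, 3320, 2690]);
translate([5185, 251, 0]) cube([150, 3320, 2690]);


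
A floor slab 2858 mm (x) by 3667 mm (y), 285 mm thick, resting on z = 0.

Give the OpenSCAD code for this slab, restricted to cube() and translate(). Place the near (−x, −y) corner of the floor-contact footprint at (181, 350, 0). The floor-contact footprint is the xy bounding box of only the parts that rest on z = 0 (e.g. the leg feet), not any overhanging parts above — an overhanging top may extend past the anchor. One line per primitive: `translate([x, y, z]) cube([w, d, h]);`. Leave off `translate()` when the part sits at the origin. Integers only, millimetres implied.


translate([181, 350, 0]) cube([2858, 3667, 285]);


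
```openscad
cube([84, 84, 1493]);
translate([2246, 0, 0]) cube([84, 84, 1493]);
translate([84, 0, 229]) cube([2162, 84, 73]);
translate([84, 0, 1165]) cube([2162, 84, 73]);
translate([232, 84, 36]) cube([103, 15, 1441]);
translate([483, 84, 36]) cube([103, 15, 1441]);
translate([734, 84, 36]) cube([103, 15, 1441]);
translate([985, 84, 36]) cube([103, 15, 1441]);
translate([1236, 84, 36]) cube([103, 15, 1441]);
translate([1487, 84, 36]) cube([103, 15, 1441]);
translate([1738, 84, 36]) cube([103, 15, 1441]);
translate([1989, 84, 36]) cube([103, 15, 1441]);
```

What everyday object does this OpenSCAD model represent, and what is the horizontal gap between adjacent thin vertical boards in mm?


A fence section. The picket gap is 148 mm.

Two posts, two rails, 8 pickets — a fence section. Span 2162 mm holds 8 pickets of 103 mm with 9 equal gaps: ⌊(2162 − 8·103) / 9⌋ = 148 mm.


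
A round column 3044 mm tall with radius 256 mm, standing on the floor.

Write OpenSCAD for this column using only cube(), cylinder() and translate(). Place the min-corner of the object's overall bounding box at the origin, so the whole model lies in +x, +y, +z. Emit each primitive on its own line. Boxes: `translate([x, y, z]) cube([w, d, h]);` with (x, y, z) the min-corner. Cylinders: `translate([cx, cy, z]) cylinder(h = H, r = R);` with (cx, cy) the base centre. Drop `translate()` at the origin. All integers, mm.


translate([256, 256, 0]) cylinder(h = 3044, r = 256);


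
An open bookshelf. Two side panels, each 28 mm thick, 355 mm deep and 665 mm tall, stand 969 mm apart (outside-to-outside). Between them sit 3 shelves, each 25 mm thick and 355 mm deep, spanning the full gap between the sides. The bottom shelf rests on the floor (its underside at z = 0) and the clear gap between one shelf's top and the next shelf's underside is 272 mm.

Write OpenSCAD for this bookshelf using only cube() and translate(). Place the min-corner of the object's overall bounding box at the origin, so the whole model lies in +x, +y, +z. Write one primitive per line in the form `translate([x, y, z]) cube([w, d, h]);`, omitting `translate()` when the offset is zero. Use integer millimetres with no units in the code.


cube([28, 355, 665]);
translate([941, 0, 0]) cube([28, 355, 665]);
translate([28, 0, 0]) cube([913, 355, 25]);
translate([28, 0, 297]) cube([913, 355, 25]);
translate([28, 0, 594]) cube([913, 355, 25]);
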